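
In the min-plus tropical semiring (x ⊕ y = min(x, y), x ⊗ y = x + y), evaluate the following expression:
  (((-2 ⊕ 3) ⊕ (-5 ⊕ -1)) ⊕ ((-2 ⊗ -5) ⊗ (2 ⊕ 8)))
(((-2 ⊕ 3) ⊕ (-5 ⊕ -1)) ⊕ ((-2 ⊗ -5) ⊗ (2 ⊕ 8))) = -5

Expand innermost to outermost. Recall ⊕ takes the minimum of its arguments and ⊗ takes their sum. Working out the expression (((-2 ⊕ 3) ⊕ (-5 ⊕ -1)) ⊕ ((-2 ⊗ -5) ⊗ (2 ⊕ 8))) gives -5.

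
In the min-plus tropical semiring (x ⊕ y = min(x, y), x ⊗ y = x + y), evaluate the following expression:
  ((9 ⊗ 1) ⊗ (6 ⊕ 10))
((9 ⊗ 1) ⊗ (6 ⊕ 10)) = 16

Expand innermost to outermost. Recall ⊕ takes the minimum of its arguments and ⊗ takes their sum. Working out the expression ((9 ⊗ 1) ⊗ (6 ⊕ 10)) gives 16.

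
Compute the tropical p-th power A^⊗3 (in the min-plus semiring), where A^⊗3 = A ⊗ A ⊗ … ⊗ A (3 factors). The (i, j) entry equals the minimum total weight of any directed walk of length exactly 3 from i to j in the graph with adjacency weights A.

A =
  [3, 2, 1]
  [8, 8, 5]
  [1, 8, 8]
A^⊗3 =
  [5, 4, 3]
  [9, 8, 7]
  [3, 6, 5]

Each entry (A^⊗3)_ij equals the minimum over all length-3 walks i = v_0 → v_1 → … → v_3 = j of Σ_t A[v_t][v_{t+1}]. For example, for (i, j) = (0, 2) we minimise over 9 possible intermediate vertex sequences; the minimum is 3, attained along the walk 0 → 2 → 0 → 2.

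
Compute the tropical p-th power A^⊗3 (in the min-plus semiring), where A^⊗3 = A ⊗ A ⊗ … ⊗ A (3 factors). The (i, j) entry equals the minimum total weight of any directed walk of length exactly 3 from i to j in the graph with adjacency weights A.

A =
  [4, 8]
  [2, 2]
A^⊗3 =
  [12, 12]
  [6, 6]

Each entry (A^⊗3)_ij equals the minimum over all length-3 walks i = v_0 → v_1 → … → v_3 = j of Σ_t A[v_t][v_{t+1}]. For example, for (i, j) = (0, 1) we minimise over 4 possible intermediate vertex sequences; the minimum is 12, attained along the walk 0 → 1 → 1 → 1.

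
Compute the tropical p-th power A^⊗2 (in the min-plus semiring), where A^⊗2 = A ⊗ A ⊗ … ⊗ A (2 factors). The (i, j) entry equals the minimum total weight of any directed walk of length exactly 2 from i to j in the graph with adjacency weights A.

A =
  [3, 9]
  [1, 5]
A^⊗2 =
  [6, 12]
  [4, 10]

Each entry (A^⊗2)_ij equals the minimum over all length-2 walks i = v_0 → v_1 → … → v_2 = j of Σ_t A[v_t][v_{t+1}]. For example, for (i, j) = (0, 1) we minimise over 2 possible intermediate vertex sequences; the minimum is 12, attained along the walk 0 → 0 → 1.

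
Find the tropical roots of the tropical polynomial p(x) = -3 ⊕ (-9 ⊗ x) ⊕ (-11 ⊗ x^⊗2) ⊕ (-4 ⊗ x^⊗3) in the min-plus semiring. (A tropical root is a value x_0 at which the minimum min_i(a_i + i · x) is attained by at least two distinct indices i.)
Roots: {-7, 2, 6}

Each tropical root is a break point of the lower envelope of the lines y = a_i + i · x (there are 4 lines, with slopes 0, 1, ..., 3). Only the lines that attain the minimum somewhere contribute to roots; other lines are dominated. Here the surviving (envelope) indices are i = 3, i = 2, i = 1, i = 0.
Intersections between consecutive envelope lines give the roots: for adjacent envelope indices i < j the intersection is x = (a_i − a_j) / (j − i). Reading off the sorted break points: {-7, 2, 6}.
Verification: at each break x_0, at least two indices attain the minimum of min_i(a_i + i · x_0).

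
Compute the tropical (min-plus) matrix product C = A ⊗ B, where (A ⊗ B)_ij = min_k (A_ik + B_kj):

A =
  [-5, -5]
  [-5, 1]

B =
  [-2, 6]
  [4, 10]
A ⊗ B =
  [-7, 1]
  [-7, 1]

Apply the min-plus product entry-by-entry:
  C[0][0] = min over k of (A[0][0] + B[0][0] = -5 + -2 = -7, A[0][1] + B[1][0] = -5 + 4 = -1) = -7 (attained at k = 0)
  C[0][1] = min over k of (A[0][0] + B[0][1] = -5 + 6 = 1, A[0][1] + B[1][1] = -5 + 10 = 5) = 1 (attained at k = 0)
  C[1][0] = min over k of (A[1][0] + B[0][0] = -5 + -2 = -7, A[1][1] + B[1][0] = 1 + 4 = 5) = -7 (attained at k = 0)
  C[1][1] = min over k of (A[1][0] + B[0][1] = -5 + 6 = 1, A[1][1] + B[1][1] = 1 + 10 = 11) = 1 (attained at k = 0)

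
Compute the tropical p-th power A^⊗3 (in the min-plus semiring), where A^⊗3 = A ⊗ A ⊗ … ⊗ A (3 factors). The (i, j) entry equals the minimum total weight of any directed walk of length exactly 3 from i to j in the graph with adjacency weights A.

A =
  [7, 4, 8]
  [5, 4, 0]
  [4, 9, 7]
A^⊗3 =
  [8, 12, 8]
  [8, 8, 8]
  [13, 12, 8]

Each entry (A^⊗3)_ij equals the minimum over all length-3 walks i = v_0 → v_1 → … → v_3 = j of Σ_t A[v_t][v_{t+1}]. For example, for (i, j) = (0, 2) we minimise over 9 possible intermediate vertex sequences; the minimum is 8, attained along the walk 0 → 1 → 1 → 2.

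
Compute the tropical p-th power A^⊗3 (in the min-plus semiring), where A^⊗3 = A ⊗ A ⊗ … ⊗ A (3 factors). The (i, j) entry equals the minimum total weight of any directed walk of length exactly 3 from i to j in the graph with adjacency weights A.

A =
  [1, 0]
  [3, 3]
A^⊗3 =
  [3, 2]
  [5, 4]

Each entry (A^⊗3)_ij equals the minimum over all length-3 walks i = v_0 → v_1 → … → v_3 = j of Σ_t A[v_t][v_{t+1}]. For example, for (i, j) = (0, 1) we minimise over 4 possible intermediate vertex sequences; the minimum is 2, attained along the walk 0 → 0 → 0 → 1.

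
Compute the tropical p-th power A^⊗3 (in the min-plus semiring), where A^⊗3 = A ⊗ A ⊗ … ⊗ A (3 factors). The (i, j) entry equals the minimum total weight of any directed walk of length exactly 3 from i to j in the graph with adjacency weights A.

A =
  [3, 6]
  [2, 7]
A^⊗3 =
  [9, 12]
  [8, 11]

Each entry (A^⊗3)_ij equals the minimum over all length-3 walks i = v_0 → v_1 → … → v_3 = j of Σ_t A[v_t][v_{t+1}]. For example, for (i, j) = (0, 1) we minimise over 4 possible intermediate vertex sequences; the minimum is 12, attained along the walk 0 → 0 → 0 → 1.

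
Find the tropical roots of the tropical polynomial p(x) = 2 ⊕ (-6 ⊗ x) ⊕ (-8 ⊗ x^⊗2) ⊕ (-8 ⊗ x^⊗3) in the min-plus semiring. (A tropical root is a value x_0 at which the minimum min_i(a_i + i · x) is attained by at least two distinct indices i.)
Roots: {0, 2, 8}

Each tropical root is a break point of the lower envelope of the lines y = a_i + i · x (there are 4 lines, with slopes 0, 1, ..., 3). Only the lines that attain the minimum somewhere contribute to roots; other lines are dominated. Here the surviving (envelope) indices are i = 3, i = 2, i = 1, i = 0.
Intersections between consecutive envelope lines give the roots: for adjacent envelope indices i < j the intersection is x = (a_i − a_j) / (j − i). Reading off the sorted break points: {0, 2, 8}.
Verification: at each break x_0, at least two indices attain the minimum of min_i(a_i + i · x_0).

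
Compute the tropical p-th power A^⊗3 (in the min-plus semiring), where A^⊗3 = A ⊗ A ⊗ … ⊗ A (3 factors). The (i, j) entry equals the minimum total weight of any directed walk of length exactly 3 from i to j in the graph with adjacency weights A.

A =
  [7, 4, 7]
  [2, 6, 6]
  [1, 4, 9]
A^⊗3 =
  [11, 10, 13]
  [8, 11, 12]
  [7, 10, 11]

Each entry (A^⊗3)_ij equals the minimum over all length-3 walks i = v_0 → v_1 → … → v_3 = j of Σ_t A[v_t][v_{t+1}]. For example, for (i, j) = (0, 2) we minimise over 9 possible intermediate vertex sequences; the minimum is 13, attained along the walk 0 → 1 → 0 → 2.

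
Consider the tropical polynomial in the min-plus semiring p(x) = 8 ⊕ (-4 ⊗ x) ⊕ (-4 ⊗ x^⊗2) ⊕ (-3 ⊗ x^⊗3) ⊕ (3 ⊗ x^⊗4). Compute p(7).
p(7) = 3

A tropical monomial a ⊗ x^⊗i evaluates to a + i · x. Evaluating each term at x = 7:
  Term 0 contributes 8 + 0 · 7 = 8
  Term 1 contributes -4 + 1 · 7 = 3
  Term 2 contributes -4 + 2 · 7 = 10
  Term 3 contributes -3 + 3 · 7 = 18
  Term 4 contributes 3 + 4 · 7 = 31
p(7) = ⊕ of these = min[8, 3, 10, 18, 31] = 3.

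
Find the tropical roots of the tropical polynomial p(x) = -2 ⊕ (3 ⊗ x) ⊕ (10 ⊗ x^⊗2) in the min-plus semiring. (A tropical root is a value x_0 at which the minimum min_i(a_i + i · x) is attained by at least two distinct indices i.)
Roots: {-7, -5}

Each tropical root is a break point of the lower envelope of the lines y = a_i + i · x (there are 3 lines, with slopes 0, 1, ..., 2). Only the lines that attain the minimum somewhere contribute to roots; other lines are dominated. Here the surviving (envelope) indices are i = 2, i = 1, i = 0.
Intersections between consecutive envelope lines give the roots: for adjacent envelope indices i < j the intersection is x = (a_i − a_j) / (j − i). Reading off the sorted break points: {-7, -5}.
Verification: at each break x_0, at least two indices attain the minimum of min_i(a_i + i · x_0).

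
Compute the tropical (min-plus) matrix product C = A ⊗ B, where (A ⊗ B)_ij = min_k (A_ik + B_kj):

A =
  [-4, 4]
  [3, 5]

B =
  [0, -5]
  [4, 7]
A ⊗ B =
  [-4, -9]
  [3, -2]

Apply the min-plus product entry-by-entry:
  C[0][0] = min over k of (A[0][0] + B[0][0] = -4 + 0 = -4, A[0][1] + B[1][0] = 4 + 4 = 8) = -4 (attained at k = 0)
  C[0][1] = min over k of (A[0][0] + B[0][1] = -4 + -5 = -9, A[0][1] + B[1][1] = 4 + 7 = 11) = -9 (attained at k = 0)
  C[1][0] = min over k of (A[1][0] + B[0][0] = 3 + 0 = 3, A[1][1] + B[1][0] = 5 + 4 = 9) = 3 (attained at k = 0)
  C[1][1] = min over k of (A[1][0] + B[0][1] = 3 + -5 = -2, A[1][1] + B[1][1] = 5 + 7 = 12) = -2 (attained at k = 0)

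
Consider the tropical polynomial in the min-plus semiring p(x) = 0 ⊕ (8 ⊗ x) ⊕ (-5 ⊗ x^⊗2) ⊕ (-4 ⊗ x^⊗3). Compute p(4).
p(4) = 0

A tropical monomial a ⊗ x^⊗i evaluates to a + i · x. Evaluating each term at x = 4:
  Term 0 contributes 0 + 0 · 4 = 0
  Term 1 contributes 8 + 1 · 4 = 12
  Term 2 contributes -5 + 2 · 4 = 3
  Term 3 contributes -4 + 3 · 4 = 8
p(4) = ⊕ of these = min[0, 12, 3, 8] = 0.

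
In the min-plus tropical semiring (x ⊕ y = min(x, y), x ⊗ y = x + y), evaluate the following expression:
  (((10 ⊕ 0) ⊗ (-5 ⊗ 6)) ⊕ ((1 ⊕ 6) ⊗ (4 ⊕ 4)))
(((10 ⊕ 0) ⊗ (-5 ⊗ 6)) ⊕ ((1 ⊕ 6) ⊗ (4 ⊕ 4))) = 1

Expand innermost to outermost. Recall ⊕ takes the minimum of its arguments and ⊗ takes their sum. Working out the expression (((10 ⊕ 0) ⊗ (-5 ⊗ 6)) ⊕ ((1 ⊕ 6) ⊗ (4 ⊕ 4))) gives 1.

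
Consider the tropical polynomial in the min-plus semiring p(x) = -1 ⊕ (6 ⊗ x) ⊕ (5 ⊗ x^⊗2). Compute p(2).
p(2) = -1

A tropical monomial a ⊗ x^⊗i evaluates to a + i · x. Evaluating each term at x = 2:
  Term 0 contributes -1 + 0 · 2 = -1
  Term 1 contributes 6 + 1 · 2 = 8
  Term 2 contributes 5 + 2 · 2 = 9
p(2) = ⊕ of these = min[-1, 8, 9] = -1.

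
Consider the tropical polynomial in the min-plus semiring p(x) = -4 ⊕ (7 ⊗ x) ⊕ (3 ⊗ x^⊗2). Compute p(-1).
p(-1) = -4

A tropical monomial a ⊗ x^⊗i evaluates to a + i · x. Evaluating each term at x = -1:
  Term 0 contributes -4 + 0 · -1 = -4
  Term 1 contributes 7 + 1 · -1 = 6
  Term 2 contributes 3 + 2 · -1 = 1
p(-1) = ⊕ of these = min[-4, 6, 1] = -4.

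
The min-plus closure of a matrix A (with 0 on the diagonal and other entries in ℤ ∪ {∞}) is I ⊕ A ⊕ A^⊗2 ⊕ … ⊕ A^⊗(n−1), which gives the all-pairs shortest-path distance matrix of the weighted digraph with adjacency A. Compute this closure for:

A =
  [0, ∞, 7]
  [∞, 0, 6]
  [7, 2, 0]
Closure =
  [0, 9, 7]
  [13, 0, 6]
  [7, 2, 0]

This is the Floyd-Warshall all-pairs shortest-path computation. For each intermediate vertex k = 0, 1, …, 2, update dist[i][j] ← min(dist[i][j], dist[i][k] + dist[k][j]). The final matrix gives, for each (i, j), the minimum total weight of any directed path from i to j (possibly empty when i = j).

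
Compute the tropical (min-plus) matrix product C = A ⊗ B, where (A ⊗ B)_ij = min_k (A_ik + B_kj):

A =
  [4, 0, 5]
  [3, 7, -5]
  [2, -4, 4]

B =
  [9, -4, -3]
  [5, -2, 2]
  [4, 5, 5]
A ⊗ B =
  [5, -2, 1]
  [-1, -1, 0]
  [1, -6, -2]

Apply the min-plus product entry-by-entry:
  C[0][0] = min over k of (A[0][0] + B[0][0] = 4 + 9 = 13, A[0][1] + B[1][0] = 0 + 5 = 5, A[0][2] + B[2][0] = 5 + 4 = 9) = 5 (attained at k = 1)
  C[0][1] = min over k of (A[0][0] + B[0][1] = 4 + -4 = 0, A[0][1] + B[1][1] = 0 + -2 = -2, A[0][2] + B[2][1] = 5 + 5 = 10) = -2 (attained at k = 1)
  C[0][2] = min over k of (A[0][0] + B[0][2] = 4 + -3 = 1, A[0][1] + B[1][2] = 0 + 2 = 2, A[0][2] + B[2][2] = 5 + 5 = 10) = 1 (attained at k = 0)
  C[1][0] = min over k of (A[1][0] + B[0][0] = 3 + 9 = 12, A[1][1] + B[1][0] = 7 + 5 = 12, A[1][2] + B[2][0] = -5 + 4 = -1) = -1 (attained at k = 2)
  C[1][1] = min over k of (A[1][0] + B[0][1] = 3 + -4 = -1, A[1][1] + B[1][1] = 7 + -2 = 5, A[1][2] + B[2][1] = -5 + 5 = 0) = -1 (attained at k = 0)
  C[1][2] = min over k of (A[1][0] + B[0][2] = 3 + -3 = 0, A[1][1] + B[1][2] = 7 + 2 = 9, A[1][2] + B[2][2] = -5 + 5 = 0) = 0 (attained at k = 0)
  C[2][0] = min over k of (A[2][0] + B[0][0] = 2 + 9 = 11, A[2][1] + B[1][0] = -4 + 5 = 1, A[2][2] + B[2][0] = 4 + 4 = 8) = 1 (attained at k = 1)
  C[2][1] = min over k of (A[2][0] + B[0][1] = 2 + -4 = -2, A[2][1] + B[1][1] = -4 + -2 = -6, A[2][2] + B[2][1] = 4 + 5 = 9) = -6 (attained at k = 1)
  C[2][2] = min over k of (A[2][0] + B[0][2] = 2 + -3 = -1, A[2][1] + B[1][2] = -4 + 2 = -2, A[2][2] + B[2][2] = 4 + 5 = 9) = -2 (attained at k = 1)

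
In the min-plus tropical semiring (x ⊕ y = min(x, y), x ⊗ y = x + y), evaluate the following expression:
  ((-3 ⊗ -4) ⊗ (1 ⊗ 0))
((-3 ⊗ -4) ⊗ (1 ⊗ 0)) = -6

Expand innermost to outermost. Recall ⊕ takes the minimum of its arguments and ⊗ takes their sum. Working out the expression ((-3 ⊗ -4) ⊗ (1 ⊗ 0)) gives -6.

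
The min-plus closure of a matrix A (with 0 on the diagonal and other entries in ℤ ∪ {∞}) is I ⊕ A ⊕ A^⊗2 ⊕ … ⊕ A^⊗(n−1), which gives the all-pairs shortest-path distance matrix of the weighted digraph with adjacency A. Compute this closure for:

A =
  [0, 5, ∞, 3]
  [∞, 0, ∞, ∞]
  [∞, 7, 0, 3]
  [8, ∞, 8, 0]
Closure =
  [0, 5, 11, 3]
  [∞, 0, ∞, ∞]
  [11, 7, 0, 3]
  [8, 13, 8, 0]

This is the Floyd-Warshall all-pairs shortest-path computation. For each intermediate vertex k = 0, 1, …, 3, update dist[i][j] ← min(dist[i][j], dist[i][k] + dist[k][j]). The final matrix gives, for each (i, j), the minimum total weight of any directed path from i to j (possibly empty when i = j).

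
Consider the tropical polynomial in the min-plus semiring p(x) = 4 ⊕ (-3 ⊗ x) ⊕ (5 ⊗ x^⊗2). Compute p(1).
p(1) = -2

A tropical monomial a ⊗ x^⊗i evaluates to a + i · x. Evaluating each term at x = 1:
  Term 0 contributes 4 + 0 · 1 = 4
  Term 1 contributes -3 + 1 · 1 = -2
  Term 2 contributes 5 + 2 · 1 = 7
p(1) = ⊕ of these = min[4, -2, 7] = -2.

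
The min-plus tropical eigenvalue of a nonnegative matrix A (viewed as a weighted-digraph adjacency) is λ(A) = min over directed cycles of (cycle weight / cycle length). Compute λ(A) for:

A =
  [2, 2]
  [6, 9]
λ(A) = 2

Enumerate directed cycles and compute their means (weight / length). Sample:
  cycle 0 → 0: weight = 2, length = 1, mean = 2/1 ≈ 2.000
  cycle 1 → 1: weight = 9, length = 1, mean = 9/1 ≈ 9.000
  cycle 0 → 1 → 0: weight = 8, length = 2, mean = 8/2 ≈ 4.000
  cycle 1 → 0 → 1: weight = 8, length = 2, mean = 8/2 ≈ 4.000
Minimum mean = 2.000, attained e.g. along the cycle 0 → 0 with weight 2 and length 1. So λ(A) = 2/1 = 2.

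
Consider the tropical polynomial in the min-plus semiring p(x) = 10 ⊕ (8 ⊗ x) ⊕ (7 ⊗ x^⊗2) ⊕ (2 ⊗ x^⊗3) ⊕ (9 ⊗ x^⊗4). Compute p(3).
p(3) = 10

A tropical monomial a ⊗ x^⊗i evaluates to a + i · x. Evaluating each term at x = 3:
  Term 0 contributes 10 + 0 · 3 = 10
  Term 1 contributes 8 + 1 · 3 = 11
  Term 2 contributes 7 + 2 · 3 = 13
  Term 3 contributes 2 + 3 · 3 = 11
  Term 4 contributes 9 + 4 · 3 = 21
p(3) = ⊕ of these = min[10, 11, 13, 11, 21] = 10.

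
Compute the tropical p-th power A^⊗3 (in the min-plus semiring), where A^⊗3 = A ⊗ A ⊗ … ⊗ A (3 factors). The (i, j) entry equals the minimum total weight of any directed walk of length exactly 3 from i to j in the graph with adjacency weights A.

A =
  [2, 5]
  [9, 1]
A^⊗3 =
  [6, 7]
  [11, 3]

Each entry (A^⊗3)_ij equals the minimum over all length-3 walks i = v_0 → v_1 → … → v_3 = j of Σ_t A[v_t][v_{t+1}]. For example, for (i, j) = (0, 1) we minimise over 4 possible intermediate vertex sequences; the minimum is 7, attained along the walk 0 → 1 → 1 → 1.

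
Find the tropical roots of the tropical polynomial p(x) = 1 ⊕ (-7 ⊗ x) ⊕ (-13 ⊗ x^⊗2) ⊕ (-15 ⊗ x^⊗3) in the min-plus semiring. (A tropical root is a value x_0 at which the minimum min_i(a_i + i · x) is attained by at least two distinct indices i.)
Roots: {2, 6, 8}

Each tropical root is a break point of the lower envelope of the lines y = a_i + i · x (there are 4 lines, with slopes 0, 1, ..., 3). Only the lines that attain the minimum somewhere contribute to roots; other lines are dominated. Here the surviving (envelope) indices are i = 3, i = 2, i = 1, i = 0.
Intersections between consecutive envelope lines give the roots: for adjacent envelope indices i < j the intersection is x = (a_i − a_j) / (j − i). Reading off the sorted break points: {2, 6, 8}.
Verification: at each break x_0, at least two indices attain the minimum of min_i(a_i + i · x_0).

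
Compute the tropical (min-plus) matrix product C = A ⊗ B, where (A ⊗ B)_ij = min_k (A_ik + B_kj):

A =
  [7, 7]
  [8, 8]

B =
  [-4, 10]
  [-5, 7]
A ⊗ B =
  [2, 14]
  [3, 15]

Apply the min-plus product entry-by-entry:
  C[0][0] = min over k of (A[0][0] + B[0][0] = 7 + -4 = 3, A[0][1] + B[1][0] = 7 + -5 = 2) = 2 (attained at k = 1)
  C[0][1] = min over k of (A[0][0] + B[0][1] = 7 + 10 = 17, A[0][1] + B[1][1] = 7 + 7 = 14) = 14 (attained at k = 1)
  C[1][0] = min over k of (A[1][0] + B[0][0] = 8 + -4 = 4, A[1][1] + B[1][0] = 8 + -5 = 3) = 3 (attained at k = 1)
  C[1][1] = min over k of (A[1][0] + B[0][1] = 8 + 10 = 18, A[1][1] + B[1][1] = 8 + 7 = 15) = 15 (attained at k = 1)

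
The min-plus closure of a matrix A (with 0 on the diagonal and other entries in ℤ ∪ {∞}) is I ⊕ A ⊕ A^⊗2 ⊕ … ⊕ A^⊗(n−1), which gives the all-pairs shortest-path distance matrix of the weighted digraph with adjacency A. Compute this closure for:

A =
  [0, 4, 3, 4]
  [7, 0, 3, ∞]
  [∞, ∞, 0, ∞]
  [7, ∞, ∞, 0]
Closure =
  [0, 4, 3, 4]
  [7, 0, 3, 11]
  [∞, ∞, 0, ∞]
  [7, 11, 10, 0]

This is the Floyd-Warshall all-pairs shortest-path computation. For each intermediate vertex k = 0, 1, …, 3, update dist[i][j] ← min(dist[i][j], dist[i][k] + dist[k][j]). The final matrix gives, for each (i, j), the minimum total weight of any directed path from i to j (possibly empty when i = j).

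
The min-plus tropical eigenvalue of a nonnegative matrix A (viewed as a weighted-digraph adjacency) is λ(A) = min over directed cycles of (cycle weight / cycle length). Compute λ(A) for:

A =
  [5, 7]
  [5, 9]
λ(A) = 5

Enumerate directed cycles and compute their means (weight / length). Sample:
  cycle 0 → 0: weight = 5, length = 1, mean = 5/1 ≈ 5.000
  cycle 1 → 1: weight = 9, length = 1, mean = 9/1 ≈ 9.000
  cycle 0 → 1 → 0: weight = 12, length = 2, mean = 12/2 ≈ 6.000
  cycle 1 → 0 → 1: weight = 12, length = 2, mean = 12/2 ≈ 6.000
Minimum mean = 5.000, attained e.g. along the cycle 0 → 0 with weight 5 and length 1. So λ(A) = 5/1 = 5.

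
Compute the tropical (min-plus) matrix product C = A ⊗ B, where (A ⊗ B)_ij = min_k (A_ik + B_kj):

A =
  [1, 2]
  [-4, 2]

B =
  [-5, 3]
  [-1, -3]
A ⊗ B =
  [-4, -1]
  [-9, -1]

Apply the min-plus product entry-by-entry:
  C[0][0] = min over k of (A[0][0] + B[0][0] = 1 + -5 = -4, A[0][1] + B[1][0] = 2 + -1 = 1) = -4 (attained at k = 0)
  C[0][1] = min over k of (A[0][0] + B[0][1] = 1 + 3 = 4, A[0][1] + B[1][1] = 2 + -3 = -1) = -1 (attained at k = 1)
  C[1][0] = min over k of (A[1][0] + B[0][0] = -4 + -5 = -9, A[1][1] + B[1][0] = 2 + -1 = 1) = -9 (attained at k = 0)
  C[1][1] = min over k of (A[1][0] + B[0][1] = -4 + 3 = -1, A[1][1] + B[1][1] = 2 + -3 = -1) = -1 (attained at k = 0)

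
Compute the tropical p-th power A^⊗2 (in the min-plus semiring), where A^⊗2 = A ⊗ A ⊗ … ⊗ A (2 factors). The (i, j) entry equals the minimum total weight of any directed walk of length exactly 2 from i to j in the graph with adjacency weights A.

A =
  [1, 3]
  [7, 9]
A^⊗2 =
  [2, 4]
  [8, 10]

Each entry (A^⊗2)_ij equals the minimum over all length-2 walks i = v_0 → v_1 → … → v_2 = j of Σ_t A[v_t][v_{t+1}]. For example, for (i, j) = (0, 1) we minimise over 2 possible intermediate vertex sequences; the minimum is 4, attained along the walk 0 → 0 → 1.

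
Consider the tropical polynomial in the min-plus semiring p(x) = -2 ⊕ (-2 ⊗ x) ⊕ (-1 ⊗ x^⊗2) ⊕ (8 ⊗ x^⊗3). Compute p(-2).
p(-2) = -5

A tropical monomial a ⊗ x^⊗i evaluates to a + i · x. Evaluating each term at x = -2:
  Term 0 contributes -2 + 0 · -2 = -2
  Term 1 contributes -2 + 1 · -2 = -4
  Term 2 contributes -1 + 2 · -2 = -5
  Term 3 contributes 8 + 3 · -2 = 2
p(-2) = ⊕ of these = min[-2, -4, -5, 2] = -5.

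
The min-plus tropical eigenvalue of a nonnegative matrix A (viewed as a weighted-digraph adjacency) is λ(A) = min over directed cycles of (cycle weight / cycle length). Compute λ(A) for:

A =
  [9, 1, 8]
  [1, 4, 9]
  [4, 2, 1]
λ(A) = 1

Enumerate directed cycles and compute their means (weight / length). Sample:
  cycle 0 → 0: weight = 9, length = 1, mean = 9/1 ≈ 9.000
  cycle 1 → 1: weight = 4, length = 1, mean = 4/1 ≈ 4.000
  cycle 2 → 2: weight = 1, length = 1, mean = 1/1 ≈ 1.000
  cycle 0 → 1 → 0: weight = 2, length = 2, mean = 2/2 ≈ 1.000
  cycle 0 → 2 → 0: weight = 12, length = 2, mean = 12/2 ≈ 6.000
  cycle 1 → 0 → 1: weight = 2, length = 2, mean = 2/2 ≈ 1.000
Minimum mean = 1.000, attained e.g. along the cycle 2 → 2 with weight 1 and length 1. So λ(A) = 1/1 = 1.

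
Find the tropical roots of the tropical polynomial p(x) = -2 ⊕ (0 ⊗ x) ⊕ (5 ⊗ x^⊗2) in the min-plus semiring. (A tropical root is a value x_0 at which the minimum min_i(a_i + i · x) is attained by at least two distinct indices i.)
Roots: {-5, -2}

Each tropical root is a break point of the lower envelope of the lines y = a_i + i · x (there are 3 lines, with slopes 0, 1, ..., 2). Only the lines that attain the minimum somewhere contribute to roots; other lines are dominated. Here the surviving (envelope) indices are i = 2, i = 1, i = 0.
Intersections between consecutive envelope lines give the roots: for adjacent envelope indices i < j the intersection is x = (a_i − a_j) / (j − i). Reading off the sorted break points: {-5, -2}.
Verification: at each break x_0, at least two indices attain the minimum of min_i(a_i + i · x_0).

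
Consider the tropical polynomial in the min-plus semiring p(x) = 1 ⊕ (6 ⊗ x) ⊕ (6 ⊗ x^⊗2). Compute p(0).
p(0) = 1

A tropical monomial a ⊗ x^⊗i evaluates to a + i · x. Evaluating each term at x = 0:
  Term 0 contributes 1 + 0 · 0 = 1
  Term 1 contributes 6 + 1 · 0 = 6
  Term 2 contributes 6 + 2 · 0 = 6
p(0) = ⊕ of these = min[1, 6, 6] = 1.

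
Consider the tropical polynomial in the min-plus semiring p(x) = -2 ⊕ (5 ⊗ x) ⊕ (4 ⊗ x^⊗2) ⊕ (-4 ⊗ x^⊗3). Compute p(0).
p(0) = -4

A tropical monomial a ⊗ x^⊗i evaluates to a + i · x. Evaluating each term at x = 0:
  Term 0 contributes -2 + 0 · 0 = -2
  Term 1 contributes 5 + 1 · 0 = 5
  Term 2 contributes 4 + 2 · 0 = 4
  Term 3 contributes -4 + 3 · 0 = -4
p(0) = ⊕ of these = min[-2, 5, 4, -4] = -4.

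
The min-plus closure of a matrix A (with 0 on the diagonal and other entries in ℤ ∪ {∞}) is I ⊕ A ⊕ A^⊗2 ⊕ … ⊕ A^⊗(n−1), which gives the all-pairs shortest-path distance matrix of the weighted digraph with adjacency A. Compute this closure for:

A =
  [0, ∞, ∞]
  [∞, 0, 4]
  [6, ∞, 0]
Closure =
  [0, ∞, ∞]
  [10, 0, 4]
  [6, ∞, 0]

This is the Floyd-Warshall all-pairs shortest-path computation. For each intermediate vertex k = 0, 1, …, 2, update dist[i][j] ← min(dist[i][j], dist[i][k] + dist[k][j]). The final matrix gives, for each (i, j), the minimum total weight of any directed path from i to j (possibly empty when i = j).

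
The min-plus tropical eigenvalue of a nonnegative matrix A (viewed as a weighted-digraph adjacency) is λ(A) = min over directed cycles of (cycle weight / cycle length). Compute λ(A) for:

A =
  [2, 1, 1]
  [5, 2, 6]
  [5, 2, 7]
λ(A) = 2

Enumerate directed cycles and compute their means (weight / length). Sample:
  cycle 0 → 0: weight = 2, length = 1, mean = 2/1 ≈ 2.000
  cycle 1 → 1: weight = 2, length = 1, mean = 2/1 ≈ 2.000
  cycle 2 → 2: weight = 7, length = 1, mean = 7/1 ≈ 7.000
  cycle 0 → 1 → 0: weight = 6, length = 2, mean = 6/2 ≈ 3.000
  cycle 0 → 2 → 0: weight = 6, length = 2, mean = 6/2 ≈ 3.000
  cycle 1 → 0 → 1: weight = 6, length = 2, mean = 6/2 ≈ 3.000
Minimum mean = 2.000, attained e.g. along the cycle 0 → 0 with weight 2 and length 1. So λ(A) = 2/1 = 2.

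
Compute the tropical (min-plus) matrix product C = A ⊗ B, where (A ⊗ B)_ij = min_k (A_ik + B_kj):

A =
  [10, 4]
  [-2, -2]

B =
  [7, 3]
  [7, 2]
A ⊗ B =
  [11, 6]
  [5, 0]

Apply the min-plus product entry-by-entry:
  C[0][0] = min over k of (A[0][0] + B[0][0] = 10 + 7 = 17, A[0][1] + B[1][0] = 4 + 7 = 11) = 11 (attained at k = 1)
  C[0][1] = min over k of (A[0][0] + B[0][1] = 10 + 3 = 13, A[0][1] + B[1][1] = 4 + 2 = 6) = 6 (attained at k = 1)
  C[1][0] = min over k of (A[1][0] + B[0][0] = -2 + 7 = 5, A[1][1] + B[1][0] = -2 + 7 = 5) = 5 (attained at k = 0)
  C[1][1] = min over k of (A[1][0] + B[0][1] = -2 + 3 = 1, A[1][1] + B[1][1] = -2 + 2 = 0) = 0 (attained at k = 1)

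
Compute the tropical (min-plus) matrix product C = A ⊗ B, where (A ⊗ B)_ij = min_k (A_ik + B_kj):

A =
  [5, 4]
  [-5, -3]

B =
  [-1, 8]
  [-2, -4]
A ⊗ B =
  [2, 0]
  [-6, -7]

Apply the min-plus product entry-by-entry:
  C[0][0] = min over k of (A[0][0] + B[0][0] = 5 + -1 = 4, A[0][1] + B[1][0] = 4 + -2 = 2) = 2 (attained at k = 1)
  C[0][1] = min over k of (A[0][0] + B[0][1] = 5 + 8 = 13, A[0][1] + B[1][1] = 4 + -4 = 0) = 0 (attained at k = 1)
  C[1][0] = min over k of (A[1][0] + B[0][0] = -5 + -1 = -6, A[1][1] + B[1][0] = -3 + -2 = -5) = -6 (attained at k = 0)
  C[1][1] = min over k of (A[1][0] + B[0][1] = -5 + 8 = 3, A[1][1] + B[1][1] = -3 + -4 = -7) = -7 (attained at k = 1)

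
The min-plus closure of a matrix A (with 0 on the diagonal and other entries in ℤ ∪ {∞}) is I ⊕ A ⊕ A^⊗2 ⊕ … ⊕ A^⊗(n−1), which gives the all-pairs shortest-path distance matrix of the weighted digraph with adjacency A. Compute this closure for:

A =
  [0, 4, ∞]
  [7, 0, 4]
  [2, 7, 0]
Closure =
  [0, 4, 8]
  [6, 0, 4]
  [2, 6, 0]

This is the Floyd-Warshall all-pairs shortest-path computation. For each intermediate vertex k = 0, 1, …, 2, update dist[i][j] ← min(dist[i][j], dist[i][k] + dist[k][j]). The final matrix gives, for each (i, j), the minimum total weight of any directed path from i to j (possibly empty when i = j).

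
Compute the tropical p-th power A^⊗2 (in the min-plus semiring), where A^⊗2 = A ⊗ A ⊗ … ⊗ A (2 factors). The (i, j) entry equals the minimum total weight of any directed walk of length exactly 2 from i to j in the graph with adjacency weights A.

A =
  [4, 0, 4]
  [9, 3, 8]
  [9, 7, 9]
A^⊗2 =
  [8, 3, 8]
  [12, 6, 11]
  [13, 9, 13]

Each entry (A^⊗2)_ij equals the minimum over all length-2 walks i = v_0 → v_1 → … → v_2 = j of Σ_t A[v_t][v_{t+1}]. For example, for (i, j) = (0, 2) we minimise over 3 possible intermediate vertex sequences; the minimum is 8, attained along the walk 0 → 0 → 2.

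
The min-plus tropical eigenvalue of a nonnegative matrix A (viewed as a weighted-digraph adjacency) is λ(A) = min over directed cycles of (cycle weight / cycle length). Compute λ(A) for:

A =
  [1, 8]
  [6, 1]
λ(A) = 1

Enumerate directed cycles and compute their means (weight / length). Sample:
  cycle 0 → 0: weight = 1, length = 1, mean = 1/1 ≈ 1.000
  cycle 1 → 1: weight = 1, length = 1, mean = 1/1 ≈ 1.000
  cycle 0 → 1 → 0: weight = 14, length = 2, mean = 14/2 ≈ 7.000
  cycle 1 → 0 → 1: weight = 14, length = 2, mean = 14/2 ≈ 7.000
Minimum mean = 1.000, attained e.g. along the cycle 0 → 0 with weight 1 and length 1. So λ(A) = 1/1 = 1.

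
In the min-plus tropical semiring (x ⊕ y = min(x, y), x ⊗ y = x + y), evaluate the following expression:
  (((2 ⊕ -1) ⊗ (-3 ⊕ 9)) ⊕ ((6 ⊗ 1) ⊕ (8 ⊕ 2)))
(((2 ⊕ -1) ⊗ (-3 ⊕ 9)) ⊕ ((6 ⊗ 1) ⊕ (8 ⊕ 2))) = -4

Expand innermost to outermost. Recall ⊕ takes the minimum of its arguments and ⊗ takes their sum. Working out the expression (((2 ⊕ -1) ⊗ (-3 ⊕ 9)) ⊕ ((6 ⊗ 1) ⊕ (8 ⊕ 2))) gives -4.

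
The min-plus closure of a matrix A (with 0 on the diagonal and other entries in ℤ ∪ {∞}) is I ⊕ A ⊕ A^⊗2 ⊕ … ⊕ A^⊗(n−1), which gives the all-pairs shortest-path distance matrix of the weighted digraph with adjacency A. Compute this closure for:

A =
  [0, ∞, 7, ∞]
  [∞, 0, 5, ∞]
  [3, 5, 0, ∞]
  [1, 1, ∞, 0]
Closure =
  [0, 12, 7, ∞]
  [8, 0, 5, ∞]
  [3, 5, 0, ∞]
  [1, 1, 6, 0]

This is the Floyd-Warshall all-pairs shortest-path computation. For each intermediate vertex k = 0, 1, …, 3, update dist[i][j] ← min(dist[i][j], dist[i][k] + dist[k][j]). The final matrix gives, for each (i, j), the minimum total weight of any directed path from i to j (possibly empty when i = j).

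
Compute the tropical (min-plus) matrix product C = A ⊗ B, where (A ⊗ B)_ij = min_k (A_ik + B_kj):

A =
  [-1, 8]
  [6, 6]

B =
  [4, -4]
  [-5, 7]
A ⊗ B =
  [3, -5]
  [1, 2]

Apply the min-plus product entry-by-entry:
  C[0][0] = min over k of (A[0][0] + B[0][0] = -1 + 4 = 3, A[0][1] + B[1][0] = 8 + -5 = 3) = 3 (attained at k = 0)
  C[0][1] = min over k of (A[0][0] + B[0][1] = -1 + -4 = -5, A[0][1] + B[1][1] = 8 + 7 = 15) = -5 (attained at k = 0)
  C[1][0] = min over k of (A[1][0] + B[0][0] = 6 + 4 = 10, A[1][1] + B[1][0] = 6 + -5 = 1) = 1 (attained at k = 1)
  C[1][1] = min over k of (A[1][0] + B[0][1] = 6 + -4 = 2, A[1][1] + B[1][1] = 6 + 7 = 13) = 2 (attained at k = 0)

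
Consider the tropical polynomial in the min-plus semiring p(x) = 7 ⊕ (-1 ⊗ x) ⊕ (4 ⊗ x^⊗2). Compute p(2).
p(2) = 1

A tropical monomial a ⊗ x^⊗i evaluates to a + i · x. Evaluating each term at x = 2:
  Term 0 contributes 7 + 0 · 2 = 7
  Term 1 contributes -1 + 1 · 2 = 1
  Term 2 contributes 4 + 2 · 2 = 8
p(2) = ⊕ of these = min[7, 1, 8] = 1.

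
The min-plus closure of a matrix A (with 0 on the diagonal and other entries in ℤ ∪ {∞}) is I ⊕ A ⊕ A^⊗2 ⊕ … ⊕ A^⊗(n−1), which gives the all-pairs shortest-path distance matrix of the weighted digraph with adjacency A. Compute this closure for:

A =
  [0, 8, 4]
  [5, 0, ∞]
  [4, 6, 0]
Closure =
  [0, 8, 4]
  [5, 0, 9]
  [4, 6, 0]

This is the Floyd-Warshall all-pairs shortest-path computation. For each intermediate vertex k = 0, 1, …, 2, update dist[i][j] ← min(dist[i][j], dist[i][k] + dist[k][j]). The final matrix gives, for each (i, j), the minimum total weight of any directed path from i to j (possibly empty when i = j).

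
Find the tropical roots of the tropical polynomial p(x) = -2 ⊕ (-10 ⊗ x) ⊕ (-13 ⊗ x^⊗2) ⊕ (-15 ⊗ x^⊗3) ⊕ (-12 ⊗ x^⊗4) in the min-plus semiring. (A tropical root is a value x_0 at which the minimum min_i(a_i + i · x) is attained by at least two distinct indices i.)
Roots: {-3, 2, 3, 8}

Each tropical root is a break point of the lower envelope of the lines y = a_i + i · x (there are 5 lines, with slopes 0, 1, ..., 4). Only the lines that attain the minimum somewhere contribute to roots; other lines are dominated. Here the surviving (envelope) indices are i = 4, i = 3, i = 2, i = 1, i = 0.
Intersections between consecutive envelope lines give the roots: for adjacent envelope indices i < j the intersection is x = (a_i − a_j) / (j − i). Reading off the sorted break points: {-3, 2, 3, 8}.
Verification: at each break x_0, at least two indices attain the minimum of min_i(a_i + i · x_0).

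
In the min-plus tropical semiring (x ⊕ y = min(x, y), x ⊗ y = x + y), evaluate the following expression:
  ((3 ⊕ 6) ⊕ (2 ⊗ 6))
((3 ⊕ 6) ⊕ (2 ⊗ 6)) = 3

Expand innermost to outermost. Recall ⊕ takes the minimum of its arguments and ⊗ takes their sum. Working out the expression ((3 ⊕ 6) ⊕ (2 ⊗ 6)) gives 3.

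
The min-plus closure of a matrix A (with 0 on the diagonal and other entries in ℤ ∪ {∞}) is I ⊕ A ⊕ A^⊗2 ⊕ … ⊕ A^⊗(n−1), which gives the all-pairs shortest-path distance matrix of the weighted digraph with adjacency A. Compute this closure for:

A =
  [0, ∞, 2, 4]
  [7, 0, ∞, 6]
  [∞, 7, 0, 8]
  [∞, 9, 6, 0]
Closure =
  [0, 9, 2, 4]
  [7, 0, 9, 6]
  [14, 7, 0, 8]
  [16, 9, 6, 0]

This is the Floyd-Warshall all-pairs shortest-path computation. For each intermediate vertex k = 0, 1, …, 3, update dist[i][j] ← min(dist[i][j], dist[i][k] + dist[k][j]). The final matrix gives, for each (i, j), the minimum total weight of any directed path from i to j (possibly empty when i = j).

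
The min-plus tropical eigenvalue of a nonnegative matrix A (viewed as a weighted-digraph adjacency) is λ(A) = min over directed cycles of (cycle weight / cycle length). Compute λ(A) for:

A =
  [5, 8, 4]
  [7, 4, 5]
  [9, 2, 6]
λ(A) = 7/2

Enumerate directed cycles and compute their means (weight / length). Sample:
  cycle 0 → 0: weight = 5, length = 1, mean = 5/1 ≈ 5.000
  cycle 1 → 1: weight = 4, length = 1, mean = 4/1 ≈ 4.000
  cycle 2 → 2: weight = 6, length = 1, mean = 6/1 ≈ 6.000
  cycle 0 → 1 → 0: weight = 15, length = 2, mean = 15/2 ≈ 7.500
  cycle 0 → 2 → 0: weight = 13, length = 2, mean = 13/2 ≈ 6.500
  cycle 1 → 0 → 1: weight = 15, length = 2, mean = 15/2 ≈ 7.500
Minimum mean = 3.500, attained e.g. along the cycle 1 → 2 → 1 with weight 7 and length 2. So λ(A) = 7/2 = 7/2.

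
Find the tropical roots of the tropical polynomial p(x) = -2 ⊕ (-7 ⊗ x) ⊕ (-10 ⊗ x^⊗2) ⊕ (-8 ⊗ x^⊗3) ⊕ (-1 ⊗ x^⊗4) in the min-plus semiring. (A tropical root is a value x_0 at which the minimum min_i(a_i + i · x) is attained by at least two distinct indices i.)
Roots: {-7, -2, 3, 5}

Each tropical root is a break point of the lower envelope of the lines y = a_i + i · x (there are 5 lines, with slopes 0, 1, ..., 4). Only the lines that attain the minimum somewhere contribute to roots; other lines are dominated. Here the surviving (envelope) indices are i = 4, i = 3, i = 2, i = 1, i = 0.
Intersections between consecutive envelope lines give the roots: for adjacent envelope indices i < j the intersection is x = (a_i − a_j) / (j − i). Reading off the sorted break points: {-7, -2, 3, 5}.
Verification: at each break x_0, at least two indices attain the minimum of min_i(a_i + i · x_0).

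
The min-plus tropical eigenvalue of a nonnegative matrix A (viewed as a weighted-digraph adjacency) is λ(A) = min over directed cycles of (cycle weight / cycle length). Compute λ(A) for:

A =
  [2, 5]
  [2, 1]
λ(A) = 1

Enumerate directed cycles and compute their means (weight / length). Sample:
  cycle 0 → 0: weight = 2, length = 1, mean = 2/1 ≈ 2.000
  cycle 1 → 1: weight = 1, length = 1, mean = 1/1 ≈ 1.000
  cycle 0 → 1 → 0: weight = 7, length = 2, mean = 7/2 ≈ 3.500
  cycle 1 → 0 → 1: weight = 7, length = 2, mean = 7/2 ≈ 3.500
Minimum mean = 1.000, attained e.g. along the cycle 1 → 1 with weight 1 and length 1. So λ(A) = 1/1 = 1.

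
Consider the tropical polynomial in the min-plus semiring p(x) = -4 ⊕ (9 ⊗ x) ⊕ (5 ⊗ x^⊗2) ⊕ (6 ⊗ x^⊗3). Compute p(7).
p(7) = -4

A tropical monomial a ⊗ x^⊗i evaluates to a + i · x. Evaluating each term at x = 7:
  Term 0 contributes -4 + 0 · 7 = -4
  Term 1 contributes 9 + 1 · 7 = 16
  Term 2 contributes 5 + 2 · 7 = 19
  Term 3 contributes 6 + 3 · 7 = 27
p(7) = ⊕ of these = min[-4, 16, 19, 27] = -4.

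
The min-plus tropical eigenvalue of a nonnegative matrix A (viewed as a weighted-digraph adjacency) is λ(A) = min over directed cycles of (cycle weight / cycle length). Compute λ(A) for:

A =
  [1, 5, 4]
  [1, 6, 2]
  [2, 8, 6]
λ(A) = 1

Enumerate directed cycles and compute their means (weight / length). Sample:
  cycle 0 → 0: weight = 1, length = 1, mean = 1/1 ≈ 1.000
  cycle 1 → 1: weight = 6, length = 1, mean = 6/1 ≈ 6.000
  cycle 2 → 2: weight = 6, length = 1, mean = 6/1 ≈ 6.000
  cycle 0 → 1 → 0: weight = 6, length = 2, mean = 6/2 ≈ 3.000
  cycle 0 → 2 → 0: weight = 6, length = 2, mean = 6/2 ≈ 3.000
  cycle 1 → 0 → 1: weight = 6, length = 2, mean = 6/2 ≈ 3.000
Minimum mean = 1.000, attained e.g. along the cycle 0 → 0 with weight 1 and length 1. So λ(A) = 1/1 = 1.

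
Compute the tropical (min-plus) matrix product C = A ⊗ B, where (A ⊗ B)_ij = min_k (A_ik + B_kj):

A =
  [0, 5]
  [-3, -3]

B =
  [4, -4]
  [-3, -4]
A ⊗ B =
  [2, -4]
  [-6, -7]

Apply the min-plus product entry-by-entry:
  C[0][0] = min over k of (A[0][0] + B[0][0] = 0 + 4 = 4, A[0][1] + B[1][0] = 5 + -3 = 2) = 2 (attained at k = 1)
  C[0][1] = min over k of (A[0][0] + B[0][1] = 0 + -4 = -4, A[0][1] + B[1][1] = 5 + -4 = 1) = -4 (attained at k = 0)
  C[1][0] = min over k of (A[1][0] + B[0][0] = -3 + 4 = 1, A[1][1] + B[1][0] = -3 + -3 = -6) = -6 (attained at k = 1)
  C[1][1] = min over k of (A[1][0] + B[0][1] = -3 + -4 = -7, A[1][1] + B[1][1] = -3 + -4 = -7) = -7 (attained at k = 0)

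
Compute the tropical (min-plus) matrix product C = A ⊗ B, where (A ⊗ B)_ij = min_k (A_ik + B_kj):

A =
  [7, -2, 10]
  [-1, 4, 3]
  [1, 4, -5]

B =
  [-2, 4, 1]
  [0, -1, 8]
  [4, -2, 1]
A ⊗ B =
  [-2, -3, 6]
  [-3, 1, 0]
  [-1, -7, -4]

Apply the min-plus product entry-by-entry:
  C[0][0] = min over k of (A[0][0] + B[0][0] = 7 + -2 = 5, A[0][1] + B[1][0] = -2 + 0 = -2, A[0][2] + B[2][0] = 10 + 4 = 14) = -2 (attained at k = 1)
  C[0][1] = min over k of (A[0][0] + B[0][1] = 7 + 4 = 11, A[0][1] + B[1][1] = -2 + -1 = -3, A[0][2] + B[2][1] = 10 + -2 = 8) = -3 (attained at k = 1)
  C[0][2] = min over k of (A[0][0] + B[0][2] = 7 + 1 = 8, A[0][1] + B[1][2] = -2 + 8 = 6, A[0][2] + B[2][2] = 10 + 1 = 11) = 6 (attained at k = 1)
  C[1][0] = min over k of (A[1][0] + B[0][0] = -1 + -2 = -3, A[1][1] + B[1][0] = 4 + 0 = 4, A[1][2] + B[2][0] = 3 + 4 = 7) = -3 (attained at k = 0)
  C[1][1] = min over k of (A[1][0] + B[0][1] = -1 + 4 = 3, A[1][1] + B[1][1] = 4 + -1 = 3, A[1][2] + B[2][1] = 3 + -2 = 1) = 1 (attained at k = 2)
  C[1][2] = min over k of (A[1][0] + B[0][2] = -1 + 1 = 0, A[1][1] + B[1][2] = 4 + 8 = 12, A[1][2] + B[2][2] = 3 + 1 = 4) = 0 (attained at k = 0)
  C[2][0] = min over k of (A[2][0] + B[0][0] = 1 + -2 = -1, A[2][1] + B[1][0] = 4 + 0 = 4, A[2][2] + B[2][0] = -5 + 4 = -1) = -1 (attained at k = 0)
  C[2][1] = min over k of (A[2][0] + B[0][1] = 1 + 4 = 5, A[2][1] + B[1][1] = 4 + -1 = 3, A[2][2] + B[2][1] = -5 + -2 = -7) = -7 (attained at k = 2)
  C[2][2] = min over k of (A[2][0] + B[0][2] = 1 + 1 = 2, A[2][1] + B[1][2] = 4 + 8 = 12, A[2][2] + B[2][2] = -5 + 1 = -4) = -4 (attained at k = 2)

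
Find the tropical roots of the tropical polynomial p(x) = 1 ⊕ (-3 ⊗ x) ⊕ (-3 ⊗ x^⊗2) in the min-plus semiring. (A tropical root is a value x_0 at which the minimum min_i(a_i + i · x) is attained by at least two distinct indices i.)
Roots: {0, 4}

Each tropical root is a break point of the lower envelope of the lines y = a_i + i · x (there are 3 lines, with slopes 0, 1, ..., 2). Only the lines that attain the minimum somewhere contribute to roots; other lines are dominated. Here the surviving (envelope) indices are i = 2, i = 1, i = 0.
Intersections between consecutive envelope lines give the roots: for adjacent envelope indices i < j the intersection is x = (a_i − a_j) / (j − i). Reading off the sorted break points: {0, 4}.
Verification: at each break x_0, at least two indices attain the minimum of min_i(a_i + i · x_0).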